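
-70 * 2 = -140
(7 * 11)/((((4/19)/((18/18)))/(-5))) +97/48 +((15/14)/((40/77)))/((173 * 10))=-151691491/83040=-1826.73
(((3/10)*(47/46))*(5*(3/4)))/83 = 423/30544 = 0.01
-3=-3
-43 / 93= -0.46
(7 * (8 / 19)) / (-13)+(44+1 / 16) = 173239 / 3952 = 43.84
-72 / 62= -1.16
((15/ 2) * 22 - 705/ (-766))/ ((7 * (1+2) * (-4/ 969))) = -41051685/ 21448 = -1914.01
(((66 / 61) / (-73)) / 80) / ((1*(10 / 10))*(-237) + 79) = 33 / 28142960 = 0.00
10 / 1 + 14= 24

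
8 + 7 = 15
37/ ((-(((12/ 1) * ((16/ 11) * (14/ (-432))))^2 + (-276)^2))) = -362637/ 746604112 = -0.00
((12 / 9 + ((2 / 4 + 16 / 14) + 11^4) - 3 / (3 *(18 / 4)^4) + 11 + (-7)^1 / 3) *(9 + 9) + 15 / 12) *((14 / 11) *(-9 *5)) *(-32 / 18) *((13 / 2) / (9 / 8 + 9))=11197971297760 / 649539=17239875.20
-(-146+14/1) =132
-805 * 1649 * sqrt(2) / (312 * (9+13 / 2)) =-388.19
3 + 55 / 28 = 139 / 28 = 4.96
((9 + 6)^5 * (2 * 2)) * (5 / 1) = 15187500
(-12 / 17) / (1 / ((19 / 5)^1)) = -228 / 85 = -2.68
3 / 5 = 0.60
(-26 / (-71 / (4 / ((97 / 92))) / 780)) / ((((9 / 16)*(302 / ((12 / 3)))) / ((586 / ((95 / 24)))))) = 74638360576 / 19758803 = 3777.47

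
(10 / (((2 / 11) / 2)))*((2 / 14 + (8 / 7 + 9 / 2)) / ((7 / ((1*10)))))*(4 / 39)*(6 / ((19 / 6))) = 2138400 / 12103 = 176.68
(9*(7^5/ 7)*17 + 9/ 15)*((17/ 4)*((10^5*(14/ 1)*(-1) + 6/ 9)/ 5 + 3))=-10928647301864/ 25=-437145892074.56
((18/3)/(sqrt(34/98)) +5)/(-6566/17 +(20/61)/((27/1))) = -34587 * sqrt(17)/5406931 - 139995/10813862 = -0.04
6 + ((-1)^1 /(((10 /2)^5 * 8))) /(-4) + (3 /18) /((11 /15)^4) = 9628364641 /1464100000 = 6.58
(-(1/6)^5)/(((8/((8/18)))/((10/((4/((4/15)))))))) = -1/209952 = -0.00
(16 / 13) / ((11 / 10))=160 / 143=1.12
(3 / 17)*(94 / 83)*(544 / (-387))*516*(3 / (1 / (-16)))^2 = -27721728 / 83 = -333996.72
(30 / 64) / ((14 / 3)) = 45 / 448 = 0.10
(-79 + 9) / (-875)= 2 / 25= 0.08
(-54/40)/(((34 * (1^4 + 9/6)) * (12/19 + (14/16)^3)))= -65664/5380925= -0.01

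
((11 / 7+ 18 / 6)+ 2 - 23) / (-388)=115 / 2716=0.04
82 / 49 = 1.67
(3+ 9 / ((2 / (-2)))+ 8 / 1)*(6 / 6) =2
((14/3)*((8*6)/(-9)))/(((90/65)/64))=-93184/81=-1150.42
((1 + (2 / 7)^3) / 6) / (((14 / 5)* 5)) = 117 / 9604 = 0.01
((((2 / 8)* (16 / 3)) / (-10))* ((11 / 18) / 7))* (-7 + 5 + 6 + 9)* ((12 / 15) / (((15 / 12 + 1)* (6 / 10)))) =-2288 / 25515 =-0.09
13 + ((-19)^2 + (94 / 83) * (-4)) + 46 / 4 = 380.97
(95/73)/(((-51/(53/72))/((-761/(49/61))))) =233729735/13134744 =17.79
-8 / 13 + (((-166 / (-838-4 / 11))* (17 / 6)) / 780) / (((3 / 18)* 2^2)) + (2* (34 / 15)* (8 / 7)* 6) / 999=-1303797035 / 2235634128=-0.58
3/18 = 1/6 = 0.17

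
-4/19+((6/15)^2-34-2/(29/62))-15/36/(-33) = -208997741/5454900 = -38.31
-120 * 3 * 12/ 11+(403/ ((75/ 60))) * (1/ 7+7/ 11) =-10896/ 77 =-141.51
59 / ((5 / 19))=1121 / 5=224.20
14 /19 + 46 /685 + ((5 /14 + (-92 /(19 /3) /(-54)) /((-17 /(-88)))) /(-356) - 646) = -6403370257547 /9924614280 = -645.20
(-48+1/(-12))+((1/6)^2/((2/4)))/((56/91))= -6911/144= -47.99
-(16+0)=-16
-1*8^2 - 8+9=-63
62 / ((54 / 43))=1333 / 27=49.37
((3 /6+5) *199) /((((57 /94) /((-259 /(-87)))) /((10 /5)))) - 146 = 52569380 /4959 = 10600.80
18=18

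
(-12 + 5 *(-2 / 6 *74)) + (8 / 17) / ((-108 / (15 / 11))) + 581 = 750047 / 1683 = 445.66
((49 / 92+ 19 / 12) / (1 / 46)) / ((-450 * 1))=-146 / 675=-0.22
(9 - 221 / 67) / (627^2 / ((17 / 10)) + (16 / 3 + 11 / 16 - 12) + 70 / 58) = 9039648 / 366640264183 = 0.00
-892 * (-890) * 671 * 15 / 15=532693480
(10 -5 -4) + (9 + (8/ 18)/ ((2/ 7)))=11.56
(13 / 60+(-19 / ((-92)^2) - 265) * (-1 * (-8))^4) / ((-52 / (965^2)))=19438408164.92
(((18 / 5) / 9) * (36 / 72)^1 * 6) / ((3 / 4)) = 8 / 5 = 1.60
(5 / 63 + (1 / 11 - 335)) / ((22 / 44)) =-669.66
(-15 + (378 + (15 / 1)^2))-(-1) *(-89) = 499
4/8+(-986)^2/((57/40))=77775737/114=682243.31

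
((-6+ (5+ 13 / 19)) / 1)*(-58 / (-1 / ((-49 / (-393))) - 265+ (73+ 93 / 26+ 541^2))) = 443352 / 7079881175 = 0.00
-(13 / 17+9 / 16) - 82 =-22665 / 272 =-83.33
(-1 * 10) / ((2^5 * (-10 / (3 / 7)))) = 3 / 224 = 0.01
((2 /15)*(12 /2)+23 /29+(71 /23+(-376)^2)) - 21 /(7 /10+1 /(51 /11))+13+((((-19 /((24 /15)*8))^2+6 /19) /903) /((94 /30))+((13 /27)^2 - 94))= 176599532535249075242147 /1250023419175587840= 141276.98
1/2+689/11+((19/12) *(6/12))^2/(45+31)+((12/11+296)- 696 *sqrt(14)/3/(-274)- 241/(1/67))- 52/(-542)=-108426375745/6868224+116 *sqrt(14)/137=-15783.50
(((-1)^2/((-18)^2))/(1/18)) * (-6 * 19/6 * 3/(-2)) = 19/12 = 1.58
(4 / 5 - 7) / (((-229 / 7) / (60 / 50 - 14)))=-13888 / 5725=-2.43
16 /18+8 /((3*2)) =20 /9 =2.22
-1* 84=-84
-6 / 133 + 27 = 26.95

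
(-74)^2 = 5476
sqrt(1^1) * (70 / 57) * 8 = 560 / 57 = 9.82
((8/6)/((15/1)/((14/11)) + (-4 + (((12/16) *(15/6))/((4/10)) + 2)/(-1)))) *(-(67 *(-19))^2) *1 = -725996992/369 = -1967471.52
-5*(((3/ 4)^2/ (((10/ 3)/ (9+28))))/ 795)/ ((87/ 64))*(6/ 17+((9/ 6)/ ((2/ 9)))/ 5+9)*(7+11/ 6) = -2.73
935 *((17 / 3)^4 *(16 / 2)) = 624737080 / 81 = 7712803.46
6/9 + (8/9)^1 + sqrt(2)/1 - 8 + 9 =sqrt(2) + 23/9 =3.97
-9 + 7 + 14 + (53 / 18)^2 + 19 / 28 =24209 / 1134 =21.35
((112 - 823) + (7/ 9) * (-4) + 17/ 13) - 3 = -83749/ 117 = -715.80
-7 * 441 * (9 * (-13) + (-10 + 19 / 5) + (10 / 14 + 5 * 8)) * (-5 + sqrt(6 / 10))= -1273167 + 1273167 * sqrt(15) / 25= -1075928.82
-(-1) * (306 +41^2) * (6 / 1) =11922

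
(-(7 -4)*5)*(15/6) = -75/2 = -37.50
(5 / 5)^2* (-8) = -8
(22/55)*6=12/5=2.40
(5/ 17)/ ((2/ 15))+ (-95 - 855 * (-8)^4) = -119073875/ 34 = -3502172.79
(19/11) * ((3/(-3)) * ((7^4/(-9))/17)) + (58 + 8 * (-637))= -8433335/1683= -5010.89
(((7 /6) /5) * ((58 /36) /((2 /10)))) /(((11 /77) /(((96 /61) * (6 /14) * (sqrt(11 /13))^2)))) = 17864 /2379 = 7.51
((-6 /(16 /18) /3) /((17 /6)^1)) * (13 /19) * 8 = -1404 /323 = -4.35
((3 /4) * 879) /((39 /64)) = 14064 /13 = 1081.85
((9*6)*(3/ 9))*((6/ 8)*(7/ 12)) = 63/ 8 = 7.88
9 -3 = 6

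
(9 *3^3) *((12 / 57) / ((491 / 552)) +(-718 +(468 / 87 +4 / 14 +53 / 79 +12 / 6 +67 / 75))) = -643969421469954 / 3740229325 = -172173.78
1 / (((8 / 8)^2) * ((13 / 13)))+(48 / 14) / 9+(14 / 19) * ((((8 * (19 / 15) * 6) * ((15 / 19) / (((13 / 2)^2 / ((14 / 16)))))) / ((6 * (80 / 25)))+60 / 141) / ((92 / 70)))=480670481 / 291571644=1.65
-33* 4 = -132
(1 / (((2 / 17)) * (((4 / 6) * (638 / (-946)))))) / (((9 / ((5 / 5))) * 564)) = -731 / 196272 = -0.00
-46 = -46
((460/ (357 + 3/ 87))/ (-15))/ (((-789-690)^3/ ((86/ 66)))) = 1978/ 57176805005793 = 0.00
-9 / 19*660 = -5940 / 19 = -312.63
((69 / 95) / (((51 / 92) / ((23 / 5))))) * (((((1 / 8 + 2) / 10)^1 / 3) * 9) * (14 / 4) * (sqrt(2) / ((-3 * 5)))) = -85169 * sqrt(2) / 95000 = -1.27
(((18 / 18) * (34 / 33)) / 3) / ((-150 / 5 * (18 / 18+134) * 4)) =-17 / 801900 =-0.00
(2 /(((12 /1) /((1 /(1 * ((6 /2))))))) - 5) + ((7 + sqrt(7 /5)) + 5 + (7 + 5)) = sqrt(35) /5 + 343 /18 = 20.24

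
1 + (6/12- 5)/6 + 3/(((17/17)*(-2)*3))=-1/4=-0.25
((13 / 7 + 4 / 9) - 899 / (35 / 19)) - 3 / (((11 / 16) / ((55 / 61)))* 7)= -9344044 / 19215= -486.29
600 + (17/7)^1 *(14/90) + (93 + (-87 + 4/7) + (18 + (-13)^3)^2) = 1495824104/315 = 4748647.95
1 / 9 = 0.11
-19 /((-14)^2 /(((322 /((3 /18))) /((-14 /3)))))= 3933 /98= 40.13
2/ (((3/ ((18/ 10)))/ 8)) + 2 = 58/ 5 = 11.60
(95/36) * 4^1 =95/9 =10.56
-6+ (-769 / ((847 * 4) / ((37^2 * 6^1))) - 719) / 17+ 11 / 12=-27135953 / 172788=-157.05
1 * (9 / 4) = 9 / 4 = 2.25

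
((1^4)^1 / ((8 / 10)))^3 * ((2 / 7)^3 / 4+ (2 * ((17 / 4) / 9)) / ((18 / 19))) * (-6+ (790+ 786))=10934755625 / 3556224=3074.82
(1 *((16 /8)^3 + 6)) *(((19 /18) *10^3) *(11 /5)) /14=20900 /9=2322.22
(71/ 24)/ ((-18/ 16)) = -71/ 27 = -2.63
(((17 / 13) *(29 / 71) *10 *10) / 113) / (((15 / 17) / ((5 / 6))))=419050 / 938691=0.45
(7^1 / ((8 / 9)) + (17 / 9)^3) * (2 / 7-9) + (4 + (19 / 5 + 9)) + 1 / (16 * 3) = -45123973 / 408240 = -110.53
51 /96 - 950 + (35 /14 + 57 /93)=-938785 /992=-946.36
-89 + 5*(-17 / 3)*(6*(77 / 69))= -19231 / 69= -278.71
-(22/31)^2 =-484/961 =-0.50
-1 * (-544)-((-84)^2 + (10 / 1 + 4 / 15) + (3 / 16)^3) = -400728469 / 61440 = -6522.27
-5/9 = -0.56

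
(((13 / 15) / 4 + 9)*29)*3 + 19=16417 / 20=820.85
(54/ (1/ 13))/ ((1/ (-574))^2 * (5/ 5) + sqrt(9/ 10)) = -1156460760/ 488494955587 + 114307819608528 * sqrt(10)/ 488494955587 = 739.97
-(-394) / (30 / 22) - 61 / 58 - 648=-313303 / 870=-360.12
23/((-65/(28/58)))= -322/1885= -0.17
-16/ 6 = -8/ 3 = -2.67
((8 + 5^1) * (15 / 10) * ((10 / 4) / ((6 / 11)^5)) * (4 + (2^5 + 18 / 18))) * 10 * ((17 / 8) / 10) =6584570135 / 82944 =79385.73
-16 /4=-4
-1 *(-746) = 746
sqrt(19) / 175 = 0.02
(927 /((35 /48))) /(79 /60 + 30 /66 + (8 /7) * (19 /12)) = 5873472 /16543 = 355.04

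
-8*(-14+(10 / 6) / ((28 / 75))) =534 / 7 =76.29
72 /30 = 12 /5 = 2.40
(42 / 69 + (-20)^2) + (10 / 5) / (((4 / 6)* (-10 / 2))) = 46001 / 115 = 400.01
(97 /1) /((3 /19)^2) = 35017 /9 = 3890.78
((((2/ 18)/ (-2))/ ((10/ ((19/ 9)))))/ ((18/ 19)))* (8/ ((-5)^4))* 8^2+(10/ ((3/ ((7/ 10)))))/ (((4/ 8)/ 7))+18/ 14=33.94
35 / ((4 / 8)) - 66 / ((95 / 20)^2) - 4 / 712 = 4309731 / 64258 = 67.07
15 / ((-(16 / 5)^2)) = -375 / 256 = -1.46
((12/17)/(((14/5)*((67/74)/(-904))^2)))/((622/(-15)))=-1006891833600/166133401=-6060.74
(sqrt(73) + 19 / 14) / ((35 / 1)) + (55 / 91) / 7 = 797 / 6370 + sqrt(73) / 35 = 0.37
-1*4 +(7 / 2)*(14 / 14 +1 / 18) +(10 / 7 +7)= 2047 / 252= 8.12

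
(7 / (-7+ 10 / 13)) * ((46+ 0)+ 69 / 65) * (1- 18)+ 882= 721231 / 405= 1780.82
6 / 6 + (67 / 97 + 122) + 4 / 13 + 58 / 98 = 7698307 / 61789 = 124.59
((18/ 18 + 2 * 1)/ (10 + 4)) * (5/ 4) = 0.27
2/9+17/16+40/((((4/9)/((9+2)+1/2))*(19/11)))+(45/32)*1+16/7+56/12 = 608.85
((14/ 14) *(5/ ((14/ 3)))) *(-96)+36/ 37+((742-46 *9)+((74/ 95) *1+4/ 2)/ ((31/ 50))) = 35177956/ 152551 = 230.60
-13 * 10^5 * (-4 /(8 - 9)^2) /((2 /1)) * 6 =15600000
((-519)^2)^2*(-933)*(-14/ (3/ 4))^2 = -23587646998692672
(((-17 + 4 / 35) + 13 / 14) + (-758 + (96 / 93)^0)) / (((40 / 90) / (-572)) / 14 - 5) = 69635709 / 450455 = 154.59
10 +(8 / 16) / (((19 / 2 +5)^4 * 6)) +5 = 31827649 / 2121843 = 15.00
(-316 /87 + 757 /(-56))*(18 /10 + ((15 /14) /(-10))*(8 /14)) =-1186481 /39788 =-29.82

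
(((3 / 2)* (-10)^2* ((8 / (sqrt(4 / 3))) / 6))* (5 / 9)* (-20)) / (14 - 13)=-1924.50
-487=-487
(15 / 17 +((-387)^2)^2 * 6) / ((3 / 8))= 6101164914232 / 17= 358892053778.35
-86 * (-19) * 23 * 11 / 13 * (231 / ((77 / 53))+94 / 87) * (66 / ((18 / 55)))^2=207031192612.77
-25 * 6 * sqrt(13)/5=-30 * sqrt(13)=-108.17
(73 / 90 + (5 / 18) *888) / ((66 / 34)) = 378641 / 2970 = 127.49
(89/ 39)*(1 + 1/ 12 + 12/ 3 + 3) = 8633/ 468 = 18.45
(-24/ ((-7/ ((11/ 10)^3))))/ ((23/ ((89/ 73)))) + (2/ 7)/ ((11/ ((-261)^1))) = -15092229/ 2308625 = -6.54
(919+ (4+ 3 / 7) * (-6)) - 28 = 6051 / 7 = 864.43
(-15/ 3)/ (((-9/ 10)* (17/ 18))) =100/ 17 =5.88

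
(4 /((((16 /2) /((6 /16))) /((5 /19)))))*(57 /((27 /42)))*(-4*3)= -52.50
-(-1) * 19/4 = 19/4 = 4.75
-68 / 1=-68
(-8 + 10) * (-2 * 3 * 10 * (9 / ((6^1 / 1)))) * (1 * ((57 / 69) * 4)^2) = -1039680 / 529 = -1965.37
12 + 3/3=13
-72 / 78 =-12 / 13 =-0.92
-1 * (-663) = 663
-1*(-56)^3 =175616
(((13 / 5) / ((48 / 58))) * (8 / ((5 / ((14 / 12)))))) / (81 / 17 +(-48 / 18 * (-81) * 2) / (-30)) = -493 / 810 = -0.61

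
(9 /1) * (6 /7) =54 /7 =7.71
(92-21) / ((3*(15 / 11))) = 781 / 45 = 17.36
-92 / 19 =-4.84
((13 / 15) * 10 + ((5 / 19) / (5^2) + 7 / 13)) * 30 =68288 / 247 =276.47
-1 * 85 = -85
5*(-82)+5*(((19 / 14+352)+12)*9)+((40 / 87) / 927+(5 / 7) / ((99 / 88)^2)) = 7757612615 / 483894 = 16031.64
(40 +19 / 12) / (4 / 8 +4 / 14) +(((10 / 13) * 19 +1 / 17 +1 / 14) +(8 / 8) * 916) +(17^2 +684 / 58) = 1284.46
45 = 45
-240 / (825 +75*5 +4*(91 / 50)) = -3000 / 15091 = -0.20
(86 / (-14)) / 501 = -43 / 3507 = -0.01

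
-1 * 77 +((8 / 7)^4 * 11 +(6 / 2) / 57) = -2654198 / 45619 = -58.18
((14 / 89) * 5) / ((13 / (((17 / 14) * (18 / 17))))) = 90 / 1157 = 0.08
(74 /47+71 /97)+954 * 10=43503375 /4559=9542.31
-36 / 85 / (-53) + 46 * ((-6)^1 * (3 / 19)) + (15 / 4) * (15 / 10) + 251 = 145890887 / 684760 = 213.05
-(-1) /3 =1 /3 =0.33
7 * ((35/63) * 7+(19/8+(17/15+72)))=555.78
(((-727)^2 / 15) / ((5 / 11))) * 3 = 5813819 / 25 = 232552.76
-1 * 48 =-48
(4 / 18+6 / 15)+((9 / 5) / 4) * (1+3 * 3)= 461 / 90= 5.12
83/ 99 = 0.84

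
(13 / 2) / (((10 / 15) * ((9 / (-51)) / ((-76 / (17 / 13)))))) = 3211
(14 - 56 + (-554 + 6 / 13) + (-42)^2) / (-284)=-7595 / 1846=-4.11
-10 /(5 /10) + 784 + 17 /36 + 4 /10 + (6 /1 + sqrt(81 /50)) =9*sqrt(2) /10 + 138757 /180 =772.15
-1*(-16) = 16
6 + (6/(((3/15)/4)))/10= 18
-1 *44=-44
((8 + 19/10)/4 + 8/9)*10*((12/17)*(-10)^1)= -12110/51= -237.45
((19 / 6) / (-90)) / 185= -0.00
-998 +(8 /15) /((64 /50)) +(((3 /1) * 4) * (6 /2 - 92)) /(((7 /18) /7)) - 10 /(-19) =-4610401 /228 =-20221.06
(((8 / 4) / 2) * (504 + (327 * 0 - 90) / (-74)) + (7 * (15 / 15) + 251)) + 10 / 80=225949 / 296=763.34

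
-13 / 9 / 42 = -13 / 378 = -0.03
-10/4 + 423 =841/2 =420.50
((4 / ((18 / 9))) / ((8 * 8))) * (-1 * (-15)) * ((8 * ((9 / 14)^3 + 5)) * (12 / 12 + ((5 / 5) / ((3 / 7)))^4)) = 89656045 / 148176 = 605.06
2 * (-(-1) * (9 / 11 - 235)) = -5152 / 11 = -468.36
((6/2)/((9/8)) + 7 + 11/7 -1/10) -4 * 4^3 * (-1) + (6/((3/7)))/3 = 271.80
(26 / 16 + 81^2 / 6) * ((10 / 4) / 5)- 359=3017 / 16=188.56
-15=-15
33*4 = 132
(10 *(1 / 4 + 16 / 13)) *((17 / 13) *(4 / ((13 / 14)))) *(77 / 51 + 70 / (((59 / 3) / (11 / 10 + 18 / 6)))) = 522334120 / 388869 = 1343.21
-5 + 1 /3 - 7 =-35 /3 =-11.67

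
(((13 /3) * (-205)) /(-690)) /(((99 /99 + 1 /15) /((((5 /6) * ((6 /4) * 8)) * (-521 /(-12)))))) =6942325 /13248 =524.03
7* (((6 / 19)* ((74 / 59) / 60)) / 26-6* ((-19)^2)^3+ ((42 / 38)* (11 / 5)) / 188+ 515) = -5413484752669511 / 2739724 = -1975923396.91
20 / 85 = 4 / 17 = 0.24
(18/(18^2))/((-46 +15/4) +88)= 2/1647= 0.00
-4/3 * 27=-36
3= 3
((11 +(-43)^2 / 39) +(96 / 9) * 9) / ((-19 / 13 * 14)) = -3011 / 399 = -7.55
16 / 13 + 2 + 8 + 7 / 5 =821 / 65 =12.63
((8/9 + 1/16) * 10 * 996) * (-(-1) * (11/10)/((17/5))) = 625405/204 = 3065.71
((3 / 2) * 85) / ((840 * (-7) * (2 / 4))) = -17 / 392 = -0.04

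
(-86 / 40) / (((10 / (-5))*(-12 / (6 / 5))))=-43 / 400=-0.11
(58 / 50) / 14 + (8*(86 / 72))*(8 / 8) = 30361 / 3150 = 9.64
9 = 9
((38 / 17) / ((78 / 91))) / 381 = 133 / 19431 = 0.01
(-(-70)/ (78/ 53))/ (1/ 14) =25970/ 39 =665.90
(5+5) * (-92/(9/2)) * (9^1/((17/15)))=-27600/17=-1623.53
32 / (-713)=-32 / 713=-0.04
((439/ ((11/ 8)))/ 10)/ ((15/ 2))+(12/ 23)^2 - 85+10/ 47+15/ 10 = -78.76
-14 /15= -0.93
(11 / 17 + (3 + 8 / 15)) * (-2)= -2132 / 255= -8.36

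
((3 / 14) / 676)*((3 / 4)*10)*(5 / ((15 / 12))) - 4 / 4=-4687 / 4732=-0.99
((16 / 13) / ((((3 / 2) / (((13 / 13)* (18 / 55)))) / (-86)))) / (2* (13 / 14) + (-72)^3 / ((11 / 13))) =115584 / 2207752625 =0.00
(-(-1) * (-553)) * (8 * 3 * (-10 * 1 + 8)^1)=26544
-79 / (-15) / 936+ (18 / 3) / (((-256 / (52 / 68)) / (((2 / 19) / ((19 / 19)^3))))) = 135691 / 36279360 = 0.00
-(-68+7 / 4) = 265 / 4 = 66.25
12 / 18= 2 / 3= 0.67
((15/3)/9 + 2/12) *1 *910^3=4898211500/9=544245722.22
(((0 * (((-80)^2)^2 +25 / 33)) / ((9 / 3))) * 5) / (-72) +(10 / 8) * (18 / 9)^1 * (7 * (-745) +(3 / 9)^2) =-117335 / 9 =-13037.22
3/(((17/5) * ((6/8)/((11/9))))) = 220/153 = 1.44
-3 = -3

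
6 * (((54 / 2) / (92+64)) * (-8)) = -108 / 13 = -8.31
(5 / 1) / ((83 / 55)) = 275 / 83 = 3.31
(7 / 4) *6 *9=94.50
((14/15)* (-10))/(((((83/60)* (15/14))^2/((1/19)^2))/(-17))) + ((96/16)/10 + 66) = 2491905751/37303935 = 66.80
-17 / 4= -4.25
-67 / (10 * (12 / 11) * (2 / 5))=-15.35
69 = 69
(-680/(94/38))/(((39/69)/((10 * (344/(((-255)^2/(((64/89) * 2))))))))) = -307871744/8319987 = -37.00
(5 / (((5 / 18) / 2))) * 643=23148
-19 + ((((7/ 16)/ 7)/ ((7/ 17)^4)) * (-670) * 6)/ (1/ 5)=-419875501/ 9604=-43718.82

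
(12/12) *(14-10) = 4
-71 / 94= -0.76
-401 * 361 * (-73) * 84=887674452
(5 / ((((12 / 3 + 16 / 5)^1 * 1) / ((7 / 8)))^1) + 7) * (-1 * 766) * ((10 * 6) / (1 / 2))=-4195765 / 6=-699294.17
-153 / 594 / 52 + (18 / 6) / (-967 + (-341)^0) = -0.01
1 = 1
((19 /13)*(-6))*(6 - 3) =-342 /13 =-26.31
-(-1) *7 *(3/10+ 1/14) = 13/5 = 2.60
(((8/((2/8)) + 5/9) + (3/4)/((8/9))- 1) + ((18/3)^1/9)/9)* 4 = 28057/216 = 129.89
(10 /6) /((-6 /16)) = -40 /9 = -4.44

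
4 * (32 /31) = 128 /31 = 4.13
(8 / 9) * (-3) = -2.67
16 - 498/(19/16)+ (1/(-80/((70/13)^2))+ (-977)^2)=12254784957/12844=954125.27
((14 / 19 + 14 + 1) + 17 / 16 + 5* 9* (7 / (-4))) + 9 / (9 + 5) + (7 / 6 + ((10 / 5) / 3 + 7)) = -52.47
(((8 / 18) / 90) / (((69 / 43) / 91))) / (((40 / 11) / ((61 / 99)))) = 238693 / 5030100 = 0.05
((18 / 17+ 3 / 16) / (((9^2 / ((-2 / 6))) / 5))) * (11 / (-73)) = 6215 / 1608336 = 0.00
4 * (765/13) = 3060/13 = 235.38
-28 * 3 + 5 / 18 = -1507 / 18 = -83.72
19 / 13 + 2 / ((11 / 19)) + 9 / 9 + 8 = 1990 / 143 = 13.92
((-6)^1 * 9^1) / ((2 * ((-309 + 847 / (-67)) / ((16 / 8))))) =1809 / 10775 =0.17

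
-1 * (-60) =60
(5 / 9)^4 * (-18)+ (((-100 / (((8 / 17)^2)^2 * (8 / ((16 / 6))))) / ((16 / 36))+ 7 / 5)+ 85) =-21568208287 / 14929920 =-1444.63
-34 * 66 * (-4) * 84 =753984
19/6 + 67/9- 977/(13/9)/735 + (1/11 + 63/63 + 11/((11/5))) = 9952457/630630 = 15.78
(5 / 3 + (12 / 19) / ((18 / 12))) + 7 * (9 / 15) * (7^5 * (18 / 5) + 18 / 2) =362180462 / 1425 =254161.73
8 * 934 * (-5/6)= -18680/3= -6226.67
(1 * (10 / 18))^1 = 5 / 9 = 0.56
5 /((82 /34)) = 85 /41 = 2.07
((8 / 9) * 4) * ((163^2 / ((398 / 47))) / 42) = 9989944 / 37611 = 265.61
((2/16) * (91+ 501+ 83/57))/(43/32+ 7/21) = 135308/3059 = 44.23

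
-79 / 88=-0.90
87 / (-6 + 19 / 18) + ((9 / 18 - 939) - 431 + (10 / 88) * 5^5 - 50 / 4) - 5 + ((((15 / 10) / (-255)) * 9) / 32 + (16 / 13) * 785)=-5769320223 / 69234880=-83.33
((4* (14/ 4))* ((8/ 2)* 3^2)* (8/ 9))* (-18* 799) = -6443136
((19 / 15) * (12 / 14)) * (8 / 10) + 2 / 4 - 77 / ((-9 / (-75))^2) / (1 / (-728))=12262254311 / 3150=3892779.15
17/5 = 3.40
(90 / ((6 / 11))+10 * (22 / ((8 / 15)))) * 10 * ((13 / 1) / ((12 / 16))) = 100100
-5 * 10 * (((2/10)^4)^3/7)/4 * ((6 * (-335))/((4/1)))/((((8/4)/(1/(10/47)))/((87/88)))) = 821889/96250000000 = 0.00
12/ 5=2.40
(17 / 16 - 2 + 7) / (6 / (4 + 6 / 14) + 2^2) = 3007 / 2656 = 1.13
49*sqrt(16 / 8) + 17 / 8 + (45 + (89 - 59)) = 49*sqrt(2) + 617 / 8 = 146.42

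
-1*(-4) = 4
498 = 498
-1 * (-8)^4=-4096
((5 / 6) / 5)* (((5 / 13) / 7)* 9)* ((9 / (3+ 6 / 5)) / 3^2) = 0.02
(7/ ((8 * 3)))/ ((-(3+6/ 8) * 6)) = -7/ 540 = -0.01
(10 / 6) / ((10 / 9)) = 3 / 2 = 1.50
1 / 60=0.02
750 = 750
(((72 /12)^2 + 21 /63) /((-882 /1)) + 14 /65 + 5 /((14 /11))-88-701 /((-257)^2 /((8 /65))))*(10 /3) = -953067959582 /3407930253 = -279.66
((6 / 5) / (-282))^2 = 1 / 55225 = 0.00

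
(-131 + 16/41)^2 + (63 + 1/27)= 777113737/45387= 17121.95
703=703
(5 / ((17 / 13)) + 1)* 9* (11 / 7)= 8118 / 119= 68.22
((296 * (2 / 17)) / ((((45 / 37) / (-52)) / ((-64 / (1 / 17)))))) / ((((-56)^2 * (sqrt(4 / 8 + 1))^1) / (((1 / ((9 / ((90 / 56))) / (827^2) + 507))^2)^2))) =31151636307204391848226998056000 * sqrt(6) / 11954070239941037413019967685545768513723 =0.00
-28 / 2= -14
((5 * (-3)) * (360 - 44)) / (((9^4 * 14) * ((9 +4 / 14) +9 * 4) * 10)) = -79 / 693279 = -0.00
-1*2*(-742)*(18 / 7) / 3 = 1272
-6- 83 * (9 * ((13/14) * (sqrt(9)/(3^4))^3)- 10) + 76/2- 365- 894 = -12156425/30618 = -397.04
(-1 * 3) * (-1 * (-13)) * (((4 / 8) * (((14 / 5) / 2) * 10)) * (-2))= 546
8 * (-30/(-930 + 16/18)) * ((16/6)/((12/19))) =4560/4181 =1.09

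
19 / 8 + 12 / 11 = 305 / 88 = 3.47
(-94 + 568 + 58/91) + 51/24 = 476.76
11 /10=1.10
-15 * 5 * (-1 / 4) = 75 / 4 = 18.75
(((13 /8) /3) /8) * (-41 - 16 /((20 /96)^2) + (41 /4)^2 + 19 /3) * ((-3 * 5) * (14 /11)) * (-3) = -32568263 /28160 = -1156.54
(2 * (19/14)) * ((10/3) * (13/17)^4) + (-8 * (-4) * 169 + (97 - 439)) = 8890891696/1753941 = 5069.09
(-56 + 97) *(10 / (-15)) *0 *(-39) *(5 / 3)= 0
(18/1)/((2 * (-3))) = -3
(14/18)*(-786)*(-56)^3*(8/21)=40899015.11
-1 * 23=-23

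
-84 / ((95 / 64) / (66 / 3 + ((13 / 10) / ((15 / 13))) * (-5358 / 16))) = 47751312 / 2375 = 20105.82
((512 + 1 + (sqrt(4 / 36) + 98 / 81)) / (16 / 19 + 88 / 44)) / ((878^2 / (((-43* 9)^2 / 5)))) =732094909 / 104069340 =7.03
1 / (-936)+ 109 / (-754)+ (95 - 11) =2276143 / 27144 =83.85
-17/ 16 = -1.06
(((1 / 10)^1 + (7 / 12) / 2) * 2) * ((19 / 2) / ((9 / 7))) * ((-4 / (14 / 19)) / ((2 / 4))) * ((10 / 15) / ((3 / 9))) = -16967 / 135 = -125.68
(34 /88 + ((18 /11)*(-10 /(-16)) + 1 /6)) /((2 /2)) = 52 /33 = 1.58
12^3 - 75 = 1653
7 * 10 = 70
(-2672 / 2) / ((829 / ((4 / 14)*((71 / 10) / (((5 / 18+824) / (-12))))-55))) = 38178285496 / 430495555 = 88.68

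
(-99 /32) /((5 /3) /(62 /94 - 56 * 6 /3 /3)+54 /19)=-884241 /799328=-1.11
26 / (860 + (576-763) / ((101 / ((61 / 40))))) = 105040 / 3462993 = 0.03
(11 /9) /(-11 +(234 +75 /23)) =253 /46836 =0.01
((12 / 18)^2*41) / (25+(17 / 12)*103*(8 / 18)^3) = 39852 / 82691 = 0.48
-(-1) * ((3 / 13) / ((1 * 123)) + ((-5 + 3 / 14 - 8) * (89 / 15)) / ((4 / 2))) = -8490803 / 223860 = -37.93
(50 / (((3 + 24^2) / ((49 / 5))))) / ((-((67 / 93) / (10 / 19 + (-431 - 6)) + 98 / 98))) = -62985335 / 74302684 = -0.85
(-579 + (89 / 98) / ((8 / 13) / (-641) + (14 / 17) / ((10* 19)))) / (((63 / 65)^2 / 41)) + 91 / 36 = -477653891811941 / 35326306764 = -13521.20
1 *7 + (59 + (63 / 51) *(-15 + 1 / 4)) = 47.78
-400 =-400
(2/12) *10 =5/3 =1.67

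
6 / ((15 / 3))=6 / 5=1.20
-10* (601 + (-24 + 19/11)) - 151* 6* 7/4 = -162201/22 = -7372.77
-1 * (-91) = 91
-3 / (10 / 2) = -3 / 5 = -0.60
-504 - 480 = -984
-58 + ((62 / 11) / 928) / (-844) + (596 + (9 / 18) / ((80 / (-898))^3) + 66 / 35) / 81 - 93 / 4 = -403499070574987 / 4885017984000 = -82.60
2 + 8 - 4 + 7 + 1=14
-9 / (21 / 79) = -237 / 7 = -33.86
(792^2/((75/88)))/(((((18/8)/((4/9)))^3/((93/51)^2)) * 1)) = 2682448248832/142209675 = 18862.63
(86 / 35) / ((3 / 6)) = 172 / 35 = 4.91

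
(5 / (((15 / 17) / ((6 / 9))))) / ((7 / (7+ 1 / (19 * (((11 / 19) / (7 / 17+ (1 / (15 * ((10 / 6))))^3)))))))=41125034 / 10828125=3.80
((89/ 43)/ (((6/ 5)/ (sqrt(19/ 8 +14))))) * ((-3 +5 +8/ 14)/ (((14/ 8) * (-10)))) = -267 * sqrt(262)/ 4214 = -1.03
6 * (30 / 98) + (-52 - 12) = -3046 / 49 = -62.16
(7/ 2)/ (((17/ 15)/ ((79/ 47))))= 8295/ 1598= 5.19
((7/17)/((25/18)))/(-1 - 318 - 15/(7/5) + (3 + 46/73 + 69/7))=-10731/11446100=-0.00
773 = 773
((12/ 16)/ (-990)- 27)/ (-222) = 35641/ 293040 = 0.12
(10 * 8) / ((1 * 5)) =16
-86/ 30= -43/ 15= -2.87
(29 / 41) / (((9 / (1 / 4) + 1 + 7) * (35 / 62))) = 899 / 31570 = 0.03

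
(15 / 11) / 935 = 3 / 2057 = 0.00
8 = 8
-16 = -16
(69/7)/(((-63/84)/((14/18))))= -92/9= -10.22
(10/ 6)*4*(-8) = -160/ 3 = -53.33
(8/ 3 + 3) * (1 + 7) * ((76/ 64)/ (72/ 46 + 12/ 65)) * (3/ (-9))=-482885/ 47088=-10.25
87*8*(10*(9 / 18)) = 3480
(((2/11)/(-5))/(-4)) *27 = 27/110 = 0.25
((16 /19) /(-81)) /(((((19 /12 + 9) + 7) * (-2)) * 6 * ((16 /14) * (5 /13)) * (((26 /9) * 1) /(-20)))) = -28 /36081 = -0.00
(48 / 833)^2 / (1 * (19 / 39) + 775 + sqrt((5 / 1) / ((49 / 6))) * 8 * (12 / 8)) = 0.00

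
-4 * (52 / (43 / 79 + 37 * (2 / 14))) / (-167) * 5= 5530 / 5177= 1.07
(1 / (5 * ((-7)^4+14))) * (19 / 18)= 19 / 217350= 0.00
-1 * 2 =-2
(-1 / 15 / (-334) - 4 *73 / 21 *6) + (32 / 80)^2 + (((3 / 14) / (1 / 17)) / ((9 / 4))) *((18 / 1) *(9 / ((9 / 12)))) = 46721291 / 175350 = 266.45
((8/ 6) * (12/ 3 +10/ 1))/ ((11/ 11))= 56/ 3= 18.67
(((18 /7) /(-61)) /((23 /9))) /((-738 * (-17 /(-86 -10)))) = 864 /6845237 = 0.00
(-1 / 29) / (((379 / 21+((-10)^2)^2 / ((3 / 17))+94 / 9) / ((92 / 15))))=-1932 / 517910275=-0.00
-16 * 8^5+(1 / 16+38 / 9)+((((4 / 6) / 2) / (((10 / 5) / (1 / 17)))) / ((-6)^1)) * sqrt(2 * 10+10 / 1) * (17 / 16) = -75496855 / 144 -sqrt(30) / 576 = -524283.72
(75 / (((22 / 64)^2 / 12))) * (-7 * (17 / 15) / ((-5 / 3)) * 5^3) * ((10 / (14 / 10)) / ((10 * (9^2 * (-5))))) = -8704000 / 1089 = -7992.65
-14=-14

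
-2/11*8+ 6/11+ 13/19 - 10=-2137/209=-10.22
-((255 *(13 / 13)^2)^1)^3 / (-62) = 16581375 / 62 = 267441.53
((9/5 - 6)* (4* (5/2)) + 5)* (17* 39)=-24531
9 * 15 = 135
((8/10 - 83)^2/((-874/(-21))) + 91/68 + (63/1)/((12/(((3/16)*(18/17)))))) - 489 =-1927200173/5943200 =-324.27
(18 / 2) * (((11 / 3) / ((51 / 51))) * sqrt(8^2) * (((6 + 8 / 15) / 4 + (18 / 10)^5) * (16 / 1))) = 270982976 / 3125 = 86714.55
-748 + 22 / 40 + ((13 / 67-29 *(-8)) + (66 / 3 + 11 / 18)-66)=-6737257 / 12060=-558.64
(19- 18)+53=54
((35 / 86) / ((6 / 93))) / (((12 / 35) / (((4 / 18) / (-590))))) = -7595 / 1095984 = -0.01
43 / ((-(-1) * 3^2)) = 4.78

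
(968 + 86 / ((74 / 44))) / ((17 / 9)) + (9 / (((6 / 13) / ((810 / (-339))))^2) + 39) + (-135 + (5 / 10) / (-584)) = 6423680692795 / 9381026768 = 684.75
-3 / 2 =-1.50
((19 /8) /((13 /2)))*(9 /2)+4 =587 /104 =5.64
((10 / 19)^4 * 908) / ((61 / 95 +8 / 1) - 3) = 5675000 / 459553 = 12.35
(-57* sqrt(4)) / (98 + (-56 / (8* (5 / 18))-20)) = -95 / 44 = -2.16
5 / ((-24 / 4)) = -5 / 6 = -0.83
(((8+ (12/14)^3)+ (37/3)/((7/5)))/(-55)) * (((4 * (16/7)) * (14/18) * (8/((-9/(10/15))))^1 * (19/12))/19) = 918784/8251551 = 0.11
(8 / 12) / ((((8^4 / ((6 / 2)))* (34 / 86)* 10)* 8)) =43 / 2785280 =0.00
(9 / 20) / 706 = 9 / 14120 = 0.00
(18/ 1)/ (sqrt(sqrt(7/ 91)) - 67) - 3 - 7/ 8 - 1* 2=-1072946935/ 174643048 - 13467* 13^(3/ 4)/ 43660762 - 201* sqrt(13)/ 43660762 - 3* 13^(1/ 4)/ 43660762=-6.15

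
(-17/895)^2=289/801025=0.00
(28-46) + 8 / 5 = -82 / 5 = -16.40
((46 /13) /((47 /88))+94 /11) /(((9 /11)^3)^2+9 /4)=65684328248 /11040655743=5.95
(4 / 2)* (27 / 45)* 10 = 12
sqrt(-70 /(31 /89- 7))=sqrt(230510) /148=3.24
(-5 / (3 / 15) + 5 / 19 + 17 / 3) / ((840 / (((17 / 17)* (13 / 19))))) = -14131 / 909720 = -0.02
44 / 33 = 4 / 3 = 1.33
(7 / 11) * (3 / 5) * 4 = 84 / 55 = 1.53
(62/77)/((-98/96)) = -2976/3773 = -0.79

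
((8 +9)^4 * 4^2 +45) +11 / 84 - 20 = 1336361.13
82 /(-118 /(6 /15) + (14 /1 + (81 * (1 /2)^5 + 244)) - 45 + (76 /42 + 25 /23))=-1267392 /1183501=-1.07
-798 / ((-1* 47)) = 798 / 47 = 16.98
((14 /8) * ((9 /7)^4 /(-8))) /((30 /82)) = -89667 /54880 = -1.63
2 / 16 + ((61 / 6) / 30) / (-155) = 0.12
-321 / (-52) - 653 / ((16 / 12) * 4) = -24183 / 208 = -116.26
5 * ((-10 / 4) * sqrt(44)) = -25 * sqrt(11) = -82.92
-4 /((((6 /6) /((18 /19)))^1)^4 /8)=-3359232 /130321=-25.78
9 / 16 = 0.56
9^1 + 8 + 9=26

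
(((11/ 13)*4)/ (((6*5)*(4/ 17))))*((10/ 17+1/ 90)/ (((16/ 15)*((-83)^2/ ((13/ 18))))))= 10087/ 357125760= 0.00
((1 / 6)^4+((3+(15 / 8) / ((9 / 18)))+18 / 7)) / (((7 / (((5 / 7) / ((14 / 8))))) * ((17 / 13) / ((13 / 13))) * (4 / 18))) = 5497115 / 2938824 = 1.87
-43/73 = -0.59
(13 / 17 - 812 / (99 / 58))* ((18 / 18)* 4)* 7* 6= -44763320 / 561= -79792.01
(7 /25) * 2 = 14 /25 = 0.56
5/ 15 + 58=175/ 3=58.33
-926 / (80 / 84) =-9723 / 10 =-972.30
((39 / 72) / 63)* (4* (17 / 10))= 221 / 3780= 0.06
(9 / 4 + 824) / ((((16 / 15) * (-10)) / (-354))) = 1754955 / 64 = 27421.17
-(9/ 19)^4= -6561/ 130321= -0.05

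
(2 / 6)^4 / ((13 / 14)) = 14 / 1053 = 0.01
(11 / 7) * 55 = 605 / 7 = 86.43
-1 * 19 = -19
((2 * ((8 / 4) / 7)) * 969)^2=15023376 / 49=306599.51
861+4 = 865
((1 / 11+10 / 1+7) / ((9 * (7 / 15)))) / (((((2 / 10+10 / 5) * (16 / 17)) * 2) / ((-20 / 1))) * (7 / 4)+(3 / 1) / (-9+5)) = -1598000 / 436821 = -3.66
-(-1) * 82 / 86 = 41 / 43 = 0.95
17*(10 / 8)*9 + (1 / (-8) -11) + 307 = 3897 / 8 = 487.12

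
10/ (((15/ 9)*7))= 6/ 7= 0.86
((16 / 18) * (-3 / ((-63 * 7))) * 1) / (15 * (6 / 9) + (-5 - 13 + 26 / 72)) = -32 / 40425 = -0.00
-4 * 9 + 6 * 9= 18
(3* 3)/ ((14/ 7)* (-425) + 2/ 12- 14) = -54/ 5183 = -0.01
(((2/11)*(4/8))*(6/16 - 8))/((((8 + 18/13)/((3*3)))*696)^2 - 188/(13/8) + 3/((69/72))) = -2133963/1621113103808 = -0.00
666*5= 3330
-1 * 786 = -786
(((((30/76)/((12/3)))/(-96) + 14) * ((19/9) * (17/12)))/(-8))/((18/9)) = -385849/147456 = -2.62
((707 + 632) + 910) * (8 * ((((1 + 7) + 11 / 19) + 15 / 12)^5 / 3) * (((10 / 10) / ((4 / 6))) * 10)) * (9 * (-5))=-117699598840097754675 / 316940672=-371361611930.00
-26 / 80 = -13 / 40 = -0.32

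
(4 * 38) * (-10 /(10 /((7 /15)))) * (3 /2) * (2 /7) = -152 /5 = -30.40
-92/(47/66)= -6072/47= -129.19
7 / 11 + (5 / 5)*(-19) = -202 / 11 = -18.36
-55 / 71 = -0.77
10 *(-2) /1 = -20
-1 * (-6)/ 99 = 2/ 33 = 0.06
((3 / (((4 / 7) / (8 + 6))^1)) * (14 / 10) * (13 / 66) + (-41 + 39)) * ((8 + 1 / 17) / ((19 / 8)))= 1101206 / 17765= 61.99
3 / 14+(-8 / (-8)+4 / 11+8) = 9.58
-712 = -712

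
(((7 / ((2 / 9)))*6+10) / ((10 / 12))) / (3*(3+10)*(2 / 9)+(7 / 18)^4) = 125341344 / 4560965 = 27.48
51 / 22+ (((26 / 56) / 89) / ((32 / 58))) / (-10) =10163213 / 4385920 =2.32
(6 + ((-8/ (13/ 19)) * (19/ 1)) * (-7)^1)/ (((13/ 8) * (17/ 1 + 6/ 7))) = 53.80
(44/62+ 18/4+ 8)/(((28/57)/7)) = 46683/248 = 188.24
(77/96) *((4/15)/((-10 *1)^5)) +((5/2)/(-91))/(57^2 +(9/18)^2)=-451069979/42578172000000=-0.00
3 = 3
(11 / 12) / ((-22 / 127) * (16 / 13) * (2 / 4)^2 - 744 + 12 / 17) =-308737 / 250362384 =-0.00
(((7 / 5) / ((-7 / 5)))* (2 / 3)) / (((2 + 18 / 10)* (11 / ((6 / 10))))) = -2 / 209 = -0.01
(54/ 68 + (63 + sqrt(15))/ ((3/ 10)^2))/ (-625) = -23827/ 21250 - 4 * sqrt(15)/ 225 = -1.19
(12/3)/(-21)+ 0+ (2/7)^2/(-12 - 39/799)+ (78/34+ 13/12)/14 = 2822479/64154328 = 0.04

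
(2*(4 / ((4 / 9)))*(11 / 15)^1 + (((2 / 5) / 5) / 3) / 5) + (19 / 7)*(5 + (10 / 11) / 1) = 844429 / 28875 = 29.24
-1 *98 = -98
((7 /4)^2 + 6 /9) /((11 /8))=179 /66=2.71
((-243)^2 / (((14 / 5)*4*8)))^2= 87169610025 / 200704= 434319.25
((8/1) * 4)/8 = 4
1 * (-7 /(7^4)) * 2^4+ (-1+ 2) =327 /343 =0.95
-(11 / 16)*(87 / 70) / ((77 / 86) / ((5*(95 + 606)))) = -2622441 / 784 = -3344.95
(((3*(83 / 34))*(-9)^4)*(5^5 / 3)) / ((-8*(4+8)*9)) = -63028125 / 1088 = -57930.26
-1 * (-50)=50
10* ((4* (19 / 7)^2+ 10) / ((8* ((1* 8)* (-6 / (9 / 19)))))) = -14505 / 29792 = -0.49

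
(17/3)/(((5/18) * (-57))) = -0.36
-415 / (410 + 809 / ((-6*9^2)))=-201690 / 198451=-1.02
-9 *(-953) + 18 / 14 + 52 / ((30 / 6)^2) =1501564 / 175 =8580.37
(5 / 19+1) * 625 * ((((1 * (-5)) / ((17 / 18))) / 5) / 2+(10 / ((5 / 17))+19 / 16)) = 17675625 / 646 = 27361.65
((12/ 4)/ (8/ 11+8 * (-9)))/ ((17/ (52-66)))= 33/ 952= 0.03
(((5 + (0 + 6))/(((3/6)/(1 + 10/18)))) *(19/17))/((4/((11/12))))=16093/1836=8.77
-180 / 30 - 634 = -640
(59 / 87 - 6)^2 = 214369 / 7569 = 28.32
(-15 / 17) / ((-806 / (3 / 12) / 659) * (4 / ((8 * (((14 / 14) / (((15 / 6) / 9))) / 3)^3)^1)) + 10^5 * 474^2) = -106758 / 2718408846068725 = -0.00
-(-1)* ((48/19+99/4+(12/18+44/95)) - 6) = 22.41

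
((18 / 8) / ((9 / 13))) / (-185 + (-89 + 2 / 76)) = -247 / 20822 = -0.01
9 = 9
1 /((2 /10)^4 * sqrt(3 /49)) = 4375 * sqrt(3) /3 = 2525.91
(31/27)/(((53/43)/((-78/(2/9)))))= -326.96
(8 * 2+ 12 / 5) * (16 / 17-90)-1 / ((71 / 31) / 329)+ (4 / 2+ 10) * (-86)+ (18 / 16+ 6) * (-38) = -74473837 / 24140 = -3085.08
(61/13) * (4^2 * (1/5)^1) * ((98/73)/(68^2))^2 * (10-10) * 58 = 0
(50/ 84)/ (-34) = -25/ 1428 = -0.02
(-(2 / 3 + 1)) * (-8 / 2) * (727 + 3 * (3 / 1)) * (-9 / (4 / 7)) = -77280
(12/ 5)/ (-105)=-4/ 175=-0.02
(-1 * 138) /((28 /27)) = -1863 /14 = -133.07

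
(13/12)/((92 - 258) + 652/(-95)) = -1235/197064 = -0.01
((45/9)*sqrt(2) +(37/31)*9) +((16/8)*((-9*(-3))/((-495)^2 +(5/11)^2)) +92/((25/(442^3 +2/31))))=317771285.89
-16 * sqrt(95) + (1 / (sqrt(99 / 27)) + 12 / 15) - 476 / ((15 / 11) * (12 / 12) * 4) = -16 * sqrt(95) - 1297 / 15 + sqrt(33) / 11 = -241.89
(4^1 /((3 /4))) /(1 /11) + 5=191 /3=63.67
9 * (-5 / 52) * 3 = -135 / 52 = -2.60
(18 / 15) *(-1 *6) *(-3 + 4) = -36 / 5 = -7.20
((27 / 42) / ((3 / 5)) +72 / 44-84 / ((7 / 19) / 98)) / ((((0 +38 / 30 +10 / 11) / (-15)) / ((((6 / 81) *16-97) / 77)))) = -74172717775 / 387002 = -191659.78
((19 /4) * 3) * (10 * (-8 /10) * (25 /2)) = -1425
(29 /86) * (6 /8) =87 /344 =0.25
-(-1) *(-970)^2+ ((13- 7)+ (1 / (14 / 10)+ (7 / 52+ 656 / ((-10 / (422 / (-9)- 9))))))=15472108361 / 16380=944573.16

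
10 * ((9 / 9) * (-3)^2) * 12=1080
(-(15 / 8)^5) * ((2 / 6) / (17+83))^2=-135 / 524288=-0.00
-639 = -639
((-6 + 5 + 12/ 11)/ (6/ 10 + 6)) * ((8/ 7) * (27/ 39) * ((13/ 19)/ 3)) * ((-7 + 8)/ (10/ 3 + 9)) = 120/ 595441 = 0.00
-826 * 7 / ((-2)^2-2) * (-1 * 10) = 28910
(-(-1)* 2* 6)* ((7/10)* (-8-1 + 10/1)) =42/5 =8.40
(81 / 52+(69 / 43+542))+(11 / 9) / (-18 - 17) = 383955049 / 704340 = 545.13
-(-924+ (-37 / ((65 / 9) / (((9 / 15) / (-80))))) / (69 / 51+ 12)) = 5453431017 / 5902000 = 924.00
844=844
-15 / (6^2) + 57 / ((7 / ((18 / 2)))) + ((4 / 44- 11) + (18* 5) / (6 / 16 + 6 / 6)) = 117731 / 924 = 127.41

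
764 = 764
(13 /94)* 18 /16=117 /752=0.16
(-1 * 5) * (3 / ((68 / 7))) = -105 / 68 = -1.54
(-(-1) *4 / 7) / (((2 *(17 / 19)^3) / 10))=137180 / 34391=3.99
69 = 69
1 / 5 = 0.20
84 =84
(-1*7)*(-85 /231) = 85 /33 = 2.58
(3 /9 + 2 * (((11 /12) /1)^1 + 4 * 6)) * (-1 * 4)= -602 /3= -200.67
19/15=1.27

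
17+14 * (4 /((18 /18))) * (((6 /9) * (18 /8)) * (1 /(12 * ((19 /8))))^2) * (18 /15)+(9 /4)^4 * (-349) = -4125156441 /462080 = -8927.36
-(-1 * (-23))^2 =-529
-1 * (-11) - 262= -251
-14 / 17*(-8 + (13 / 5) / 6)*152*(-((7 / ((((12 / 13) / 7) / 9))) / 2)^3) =-70232528582307 / 5440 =-12910391283.51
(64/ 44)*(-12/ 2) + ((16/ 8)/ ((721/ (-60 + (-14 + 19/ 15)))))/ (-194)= -100697279/ 11539605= -8.73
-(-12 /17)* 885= 10620 /17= 624.71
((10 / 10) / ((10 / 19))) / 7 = 19 / 70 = 0.27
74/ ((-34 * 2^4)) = -37/ 272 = -0.14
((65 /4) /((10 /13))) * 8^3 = 10816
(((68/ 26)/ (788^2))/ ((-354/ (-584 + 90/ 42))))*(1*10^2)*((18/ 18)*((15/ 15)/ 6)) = 1731025/ 15002317512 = 0.00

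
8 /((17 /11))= 88 /17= 5.18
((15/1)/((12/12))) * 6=90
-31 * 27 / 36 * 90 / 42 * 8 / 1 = -398.57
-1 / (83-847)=1 / 764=0.00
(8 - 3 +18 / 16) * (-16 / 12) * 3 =-49 / 2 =-24.50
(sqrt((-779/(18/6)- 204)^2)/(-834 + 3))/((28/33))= -15301/23268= -0.66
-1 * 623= -623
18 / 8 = 9 / 4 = 2.25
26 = 26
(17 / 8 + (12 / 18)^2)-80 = -5575 / 72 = -77.43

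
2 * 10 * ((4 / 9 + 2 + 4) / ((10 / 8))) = 928 / 9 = 103.11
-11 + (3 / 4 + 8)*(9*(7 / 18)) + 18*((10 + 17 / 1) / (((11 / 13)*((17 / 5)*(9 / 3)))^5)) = 35919658833999 / 1829355117656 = 19.64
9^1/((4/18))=81/2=40.50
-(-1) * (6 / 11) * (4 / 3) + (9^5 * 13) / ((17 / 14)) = 118216234 / 187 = 632172.37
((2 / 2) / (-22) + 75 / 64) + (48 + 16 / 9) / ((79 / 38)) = 25.07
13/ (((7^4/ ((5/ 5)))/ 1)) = 13/ 2401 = 0.01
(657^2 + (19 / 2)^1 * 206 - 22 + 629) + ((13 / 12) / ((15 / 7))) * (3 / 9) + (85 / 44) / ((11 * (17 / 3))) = 434213.20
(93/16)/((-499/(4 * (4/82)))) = -93/40918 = -0.00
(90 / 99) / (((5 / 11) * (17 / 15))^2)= 990 / 289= 3.43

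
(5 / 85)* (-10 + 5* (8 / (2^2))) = 0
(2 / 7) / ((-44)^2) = 1 / 6776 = 0.00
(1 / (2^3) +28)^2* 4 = 50625 / 16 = 3164.06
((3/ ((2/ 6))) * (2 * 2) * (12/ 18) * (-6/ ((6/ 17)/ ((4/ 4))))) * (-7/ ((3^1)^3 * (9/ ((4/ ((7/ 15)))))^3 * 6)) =544000/ 35721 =15.23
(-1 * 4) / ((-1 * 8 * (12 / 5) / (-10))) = -25 / 12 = -2.08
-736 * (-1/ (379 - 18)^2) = 736/ 130321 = 0.01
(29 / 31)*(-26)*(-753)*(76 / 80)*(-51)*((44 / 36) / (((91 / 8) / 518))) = -7655236952 / 155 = -49388625.50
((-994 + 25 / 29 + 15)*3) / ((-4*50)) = 14.67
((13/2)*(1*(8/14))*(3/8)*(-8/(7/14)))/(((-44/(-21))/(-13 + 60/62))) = 43641/341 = 127.98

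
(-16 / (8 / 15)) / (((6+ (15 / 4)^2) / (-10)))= 14.95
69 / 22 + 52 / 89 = 7285 / 1958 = 3.72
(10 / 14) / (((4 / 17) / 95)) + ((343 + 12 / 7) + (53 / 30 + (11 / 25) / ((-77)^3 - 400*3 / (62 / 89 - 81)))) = 4349991892498657 / 6851742557100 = 634.87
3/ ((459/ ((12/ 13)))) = 4/ 663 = 0.01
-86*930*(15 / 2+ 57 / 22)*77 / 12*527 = -2729177535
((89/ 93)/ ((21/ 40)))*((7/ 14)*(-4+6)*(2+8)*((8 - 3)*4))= 712000/ 1953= 364.57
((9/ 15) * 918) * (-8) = -22032/ 5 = -4406.40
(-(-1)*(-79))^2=6241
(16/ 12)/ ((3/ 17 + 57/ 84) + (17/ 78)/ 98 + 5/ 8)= 346528/ 385235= 0.90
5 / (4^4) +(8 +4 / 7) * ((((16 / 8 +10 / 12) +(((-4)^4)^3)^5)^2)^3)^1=20587061758982905552759003459671737387127095816525786317344665828178787366237664219421679025190418269403919105735178889689319493366096357090330448992476532046806994080405129476135043645414908872202166141405231099638386847625 / 435456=47277019398017033989103380000000000000000000000000000000000000000000000000000000000000000000000000000000000000000000000000000000000000000000000000000000000000000000000000000000000000000000000000000000000000000000000000.00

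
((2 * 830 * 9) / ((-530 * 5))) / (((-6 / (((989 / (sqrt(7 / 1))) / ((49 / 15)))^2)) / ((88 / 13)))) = 964466430840 / 11580023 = 83287.09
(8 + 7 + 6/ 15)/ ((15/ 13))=13.35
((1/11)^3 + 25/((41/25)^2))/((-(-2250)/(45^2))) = 93593502/11187055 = 8.37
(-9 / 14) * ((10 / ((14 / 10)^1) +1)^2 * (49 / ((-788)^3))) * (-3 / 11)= -87723 / 75352796288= -0.00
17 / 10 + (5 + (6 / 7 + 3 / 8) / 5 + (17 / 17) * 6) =725 / 56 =12.95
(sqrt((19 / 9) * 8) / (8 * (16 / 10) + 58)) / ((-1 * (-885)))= sqrt(38) / 93987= 0.00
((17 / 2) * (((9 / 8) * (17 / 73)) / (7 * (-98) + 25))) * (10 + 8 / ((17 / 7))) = -17289 / 386024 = -0.04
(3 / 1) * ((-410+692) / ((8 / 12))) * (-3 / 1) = -3807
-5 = -5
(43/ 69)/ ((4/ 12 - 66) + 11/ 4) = -172/ 17365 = -0.01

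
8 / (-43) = -8 / 43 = -0.19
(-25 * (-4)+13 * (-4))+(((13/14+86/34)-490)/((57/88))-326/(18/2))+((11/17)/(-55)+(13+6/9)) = -73838372/101745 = -725.72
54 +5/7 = 54.71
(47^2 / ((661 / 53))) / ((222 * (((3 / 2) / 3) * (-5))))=-117077 / 366855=-0.32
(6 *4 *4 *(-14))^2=1806336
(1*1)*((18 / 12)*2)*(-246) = -738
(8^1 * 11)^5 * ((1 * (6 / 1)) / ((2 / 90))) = 1424876175360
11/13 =0.85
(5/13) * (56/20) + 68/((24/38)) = 4241/39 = 108.74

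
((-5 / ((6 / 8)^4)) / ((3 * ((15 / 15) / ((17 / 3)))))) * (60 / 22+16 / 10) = -1035776 / 8019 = -129.17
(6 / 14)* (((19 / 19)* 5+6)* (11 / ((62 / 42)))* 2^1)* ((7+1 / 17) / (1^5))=261360 / 527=495.94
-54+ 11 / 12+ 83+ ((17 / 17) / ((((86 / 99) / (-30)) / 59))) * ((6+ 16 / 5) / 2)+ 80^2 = -1518511 / 516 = -2942.85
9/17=0.53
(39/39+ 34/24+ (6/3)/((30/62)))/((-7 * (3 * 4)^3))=-131/241920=-0.00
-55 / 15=-3.67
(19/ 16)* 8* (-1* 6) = -57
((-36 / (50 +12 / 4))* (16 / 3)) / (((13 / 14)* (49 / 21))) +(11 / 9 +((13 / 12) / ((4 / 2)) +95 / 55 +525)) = 287478901 / 545688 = 526.82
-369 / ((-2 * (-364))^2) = -369 / 529984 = -0.00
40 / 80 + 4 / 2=5 / 2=2.50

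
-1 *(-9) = 9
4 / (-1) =-4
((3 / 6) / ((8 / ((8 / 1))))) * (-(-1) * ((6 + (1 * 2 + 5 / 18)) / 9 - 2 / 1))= -175 / 324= -0.54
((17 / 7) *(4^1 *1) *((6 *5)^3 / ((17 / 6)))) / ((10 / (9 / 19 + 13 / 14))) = 12085200 / 931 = 12980.88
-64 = -64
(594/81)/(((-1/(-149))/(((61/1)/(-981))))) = -199958/2943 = -67.94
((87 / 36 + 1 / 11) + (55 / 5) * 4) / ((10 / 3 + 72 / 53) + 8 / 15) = 1626835 / 182776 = 8.90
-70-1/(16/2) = -70.12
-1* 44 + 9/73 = -3203/73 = -43.88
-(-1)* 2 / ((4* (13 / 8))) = 4 / 13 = 0.31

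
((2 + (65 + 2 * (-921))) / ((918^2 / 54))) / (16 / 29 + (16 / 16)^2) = -10295 / 140454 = -0.07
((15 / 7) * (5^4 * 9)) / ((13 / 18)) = 1518750 / 91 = 16689.56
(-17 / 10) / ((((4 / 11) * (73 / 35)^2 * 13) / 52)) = -45815 / 10658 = -4.30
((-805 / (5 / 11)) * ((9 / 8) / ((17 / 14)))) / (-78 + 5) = 111573 / 4964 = 22.48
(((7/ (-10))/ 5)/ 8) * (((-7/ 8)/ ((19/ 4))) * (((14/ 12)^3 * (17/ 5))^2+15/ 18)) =1713655489/ 17729280000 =0.10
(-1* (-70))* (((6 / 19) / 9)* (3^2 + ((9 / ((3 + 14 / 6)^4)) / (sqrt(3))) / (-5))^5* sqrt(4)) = 317701420361963238665509389 / 1095275429376504627200 - 214448423801199827903877054303* sqrt(3) / 1794499263490465181204480000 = 289858.34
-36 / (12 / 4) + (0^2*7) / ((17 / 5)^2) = -12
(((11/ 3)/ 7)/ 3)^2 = 121/ 3969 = 0.03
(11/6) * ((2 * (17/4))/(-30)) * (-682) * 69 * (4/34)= 86273/30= 2875.77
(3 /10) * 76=114 /5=22.80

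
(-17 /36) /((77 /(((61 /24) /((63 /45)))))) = -5185 /465696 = -0.01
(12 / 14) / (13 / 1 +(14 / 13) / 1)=26 / 427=0.06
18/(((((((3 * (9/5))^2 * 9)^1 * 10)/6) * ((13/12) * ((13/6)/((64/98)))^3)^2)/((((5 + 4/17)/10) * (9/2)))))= 11889568986955776/191942974196676632657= 0.00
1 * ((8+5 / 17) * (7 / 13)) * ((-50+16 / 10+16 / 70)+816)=3789234 / 1105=3429.17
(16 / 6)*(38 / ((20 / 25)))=380 / 3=126.67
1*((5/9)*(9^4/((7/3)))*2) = 21870/7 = 3124.29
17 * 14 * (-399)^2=37889838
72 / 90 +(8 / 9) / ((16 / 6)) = 17 / 15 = 1.13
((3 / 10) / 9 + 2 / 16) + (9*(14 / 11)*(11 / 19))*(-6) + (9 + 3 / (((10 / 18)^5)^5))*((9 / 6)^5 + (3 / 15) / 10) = 186933734651201300442375591391 / 3397464752197265625000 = 55021537.61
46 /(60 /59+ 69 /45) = 40710 /2257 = 18.04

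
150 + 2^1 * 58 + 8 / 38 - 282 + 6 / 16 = -2343 / 152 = -15.41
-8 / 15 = -0.53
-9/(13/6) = -54/13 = -4.15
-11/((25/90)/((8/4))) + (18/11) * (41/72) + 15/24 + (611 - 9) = 230717/440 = 524.36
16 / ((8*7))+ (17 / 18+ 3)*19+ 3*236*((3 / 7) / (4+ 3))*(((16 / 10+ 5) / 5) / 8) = 82.38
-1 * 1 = -1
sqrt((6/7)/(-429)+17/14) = sqrt(4858854)/2002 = 1.10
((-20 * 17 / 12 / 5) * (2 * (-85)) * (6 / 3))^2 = 33408400 / 9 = 3712044.44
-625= -625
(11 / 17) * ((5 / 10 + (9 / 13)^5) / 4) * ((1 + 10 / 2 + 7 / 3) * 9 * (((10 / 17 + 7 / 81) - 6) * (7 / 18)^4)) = -2369531667635825 / 2433091132098432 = -0.97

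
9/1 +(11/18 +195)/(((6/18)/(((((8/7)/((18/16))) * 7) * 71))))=7999955/27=296294.63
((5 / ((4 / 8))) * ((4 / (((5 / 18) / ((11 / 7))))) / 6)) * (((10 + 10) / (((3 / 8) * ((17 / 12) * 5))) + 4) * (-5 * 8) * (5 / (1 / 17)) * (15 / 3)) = -7392000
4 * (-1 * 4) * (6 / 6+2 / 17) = -17.88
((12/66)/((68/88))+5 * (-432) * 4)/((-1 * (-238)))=-73438/2023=-36.30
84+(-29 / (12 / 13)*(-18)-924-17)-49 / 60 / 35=-87457 / 300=-291.52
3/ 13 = 0.23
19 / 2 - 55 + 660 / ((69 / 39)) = 15067 / 46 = 327.54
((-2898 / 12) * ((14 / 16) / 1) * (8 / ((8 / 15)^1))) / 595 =-1449 / 272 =-5.33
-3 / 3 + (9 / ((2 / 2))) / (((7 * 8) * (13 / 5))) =-683 / 728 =-0.94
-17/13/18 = -17/234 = -0.07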